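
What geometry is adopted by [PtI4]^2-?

square planar

Summing ligand charges against the −2 overall charge gives an oxidation state of +2 for platinum.
Group 10 minus oxidation state 2 gives a d⁸ configuration.
Coordination number: 4.
A 5d d⁸ ion has a large crystal-field splitting; square planar leaves the high-energy d_{x²−y²} orbital empty and maximises CFSE.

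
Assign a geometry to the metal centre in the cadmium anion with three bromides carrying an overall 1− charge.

Ligand charges: each bromide is −1. With an overall charge of −1 the cadmium centre must be in the +2 oxidation state.
Group 12 minus oxidation state 2 gives a d¹⁰ configuration.
With 3 monodentate ligands the coordination number is 3.
Three ligands around a d¹⁰ centre minimise repulsion in a trigonal-planar arrangement.

trigonal planar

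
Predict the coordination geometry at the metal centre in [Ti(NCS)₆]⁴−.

Each isothiocyanate is −1; balancing the −4 overall charge requires Ti(II).
Titanium is a group-4 element; Ti(II) is therefore d².
With 6 monodentate ligands the coordination number is 6.
Six donors around a single metal centre give an octahedral coordination sphere.

octahedral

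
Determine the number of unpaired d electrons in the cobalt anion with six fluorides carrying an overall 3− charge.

Each fluoride is −1; balancing the −3 overall charge requires Co(III).
Co sits in group 9, so the d-electron count is 9 − 3 = 6.
The spin state decides the count: fluoride is the one ligand weak enough to leave Co(III) high-spin — [CoF₆]³⁻ is the classic exception.
An octahedral high-spin d⁶ ion is t₂g⁴e_g², giving 4 unpaired electrons.

4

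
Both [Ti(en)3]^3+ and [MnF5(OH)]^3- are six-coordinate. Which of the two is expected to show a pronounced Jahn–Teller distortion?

[MnF5(OH)]^3-

[Ti(en)3]^3+: Ethylenediamine is neutral; balancing the +3 overall charge requires Ti(III). Titanium is a group-4 element; Ti(III) is therefore d¹. The d¹ configuration leaves the e_g set evenly filled (or empty) — no strong Jahn–Teller driving force.
[MnF5(OH)]^3-: Summing ligand charges against the −3 overall charge gives an oxidation state of +3 for manganese. Group 7 minus oxidation state 3 gives a d⁴ configuration. Fluoride and hydroxide are weak-field ligands for a first-row metal, so the complex is high-spin. The t₂g³e_g¹ (high-spin) configuration has an unevenly filled e_g set; the Jahn–Teller theorem predicts a tetragonal distortion (typically axial elongation) to lift the degeneracy.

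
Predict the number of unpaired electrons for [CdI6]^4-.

Ligand charges: each iodide is −1. With an overall charge of −4 the cadmium centre must be in the +2 oxidation state.
Cadmium is a group-12 element; Cd(II) is therefore d¹⁰.
In an octahedral field the d¹⁰ configuration is t₂g⁶e_g⁴, giving 0 unpaired electrons.

0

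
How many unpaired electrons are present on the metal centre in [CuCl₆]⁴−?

Each chloride is −1; balancing the −4 overall charge requires Cu(II).
Copper is a group-11 element; Cu(II) is therefore d⁹.
In an octahedral field the d⁹ configuration is t₂g⁶e_g³ (only one arrangement possible), giving 1 unpaired electron.

1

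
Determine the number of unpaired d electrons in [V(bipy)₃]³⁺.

2,2′-bipyridine is neutral; balancing the +3 overall charge requires V(III).
Vanadium is a group-5 element; V(III) is therefore d².
Counting donor atoms: 3×2,2′-bipyridine (bidentate) → 6 donors. Coordination number = 6.
In an octahedral field the d² configuration is t₂g²e_g⁰ (only one arrangement possible), giving 2 unpaired electrons.

2 unpaired electrons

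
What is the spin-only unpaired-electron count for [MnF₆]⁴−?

5

Each fluoride is −1; balancing the −4 overall charge requires Mn(II).
Manganese is a group-7 element; Mn(II) is therefore d⁵.
The spin state decides the count: Fluoride is a weak-field ligand for a first-row metal, so the complex is high-spin.
An octahedral high-spin d⁵ ion is t₂g³e_g², giving 5 unpaired electrons.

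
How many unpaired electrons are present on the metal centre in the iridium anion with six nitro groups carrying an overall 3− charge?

0 unpaired electrons

Summing ligand charges against the −3 overall charge gives an oxidation state of +3 for iridium.
Iridium is a group-9 element; Ir(III) is therefore d⁶.
The spin state decides the count: a 5d ion has a large Δₒ and is invariably low-spin.
An octahedral low-spin d⁶ ion is t₂g⁶e_g⁰, giving 0 unpaired electrons.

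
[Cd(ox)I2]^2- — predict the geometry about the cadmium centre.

Summing ligand charges against the −2 overall charge gives an oxidation state of +2 for cadmium.
Cd sits in group 12, so the d-electron count is 12 − 2 = 10.
Counting donor atoms: 1×oxalate (bidentate) → 2 donors; 2×iodide (monodentate) → 2 donors. Coordination number = 4.
A d¹⁰ ion has no crystal-field stabilisation preference between square planar and tetrahedral, so four ligands adopt the sterically favoured tetrahedral geometry.

tetrahedral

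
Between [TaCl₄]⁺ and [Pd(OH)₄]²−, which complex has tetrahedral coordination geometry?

For [TaCl₄]⁺: Ligand charges: each chloride is −1. With an overall charge of +1 the tantalum centre must be in the +5 oxidation state. Group 5 minus oxidation state 5 gives a d⁰ configuration. A d⁰ ion has no crystal-field stabilisation preference between square planar and tetrahedral, so four ligands adopt the sterically favoured tetrahedral geometry. → tetrahedral.
For [Pd(OH)₄]²−: Each hydroxide is −1; balancing the −2 overall charge requires Pd(II). Group 10 minus oxidation state 2 gives a d⁸ configuration. A 4d d⁸ ion has a large crystal-field splitting; square planar leaves the high-energy d_{x²−y²} orbital empty and maximises CFSE. → square planar.

[TaCl₄]⁺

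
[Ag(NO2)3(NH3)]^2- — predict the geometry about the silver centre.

tetrahedral

Summing ligand charges against the −2 overall charge gives an oxidation state of +1 for silver.
Silver is a group-11 element; Ag(I) is therefore d¹⁰.
With 4 monodentate ligands the coordination number is 4.
A d¹⁰ ion has no crystal-field stabilisation preference between square planar and tetrahedral, so four ligands adopt the sterically favoured tetrahedral geometry.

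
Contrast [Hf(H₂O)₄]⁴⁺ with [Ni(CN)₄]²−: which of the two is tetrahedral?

[Hf(H₂O)₄]⁴⁺

For [Hf(H₂O)₄]⁴⁺: Ligand charges: water is neutral. With an overall charge of +4 the hafnium centre must be in the +4 oxidation state. Hf sits in group 4, so the d-electron count is 4 − 4 = 0. A d⁰ ion has no crystal-field stabilisation preference between square planar and tetrahedral, so four ligands adopt the sterically favoured tetrahedral geometry. → tetrahedral.
For [Ni(CN)₄]²−: Each cyanide is −1; balancing the −2 overall charge requires Ni(II). Ni sits in group 10, so the d-electron count is 10 − 2 = 8. Cyanide is a strong-field ligand (high in the spectrochemical series). A 3d d⁸ ion with strong-field ligands gains enough CFSE to favour square planar over tetrahedral. → square planar.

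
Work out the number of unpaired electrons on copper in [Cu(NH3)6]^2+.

1 unpaired electron

Ligand charges: ammonia is neutral. With an overall charge of +2 the copper centre must be in the +2 oxidation state.
Cu sits in group 11, so the d-electron count is 11 − 2 = 9.
In an octahedral field the d⁹ configuration is t₂g⁶e_g³ (only one arrangement possible), giving 1 unpaired electron.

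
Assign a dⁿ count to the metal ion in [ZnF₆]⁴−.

Each fluoride is −1; balancing the −4 overall charge requires Zn(II).
Group 12 minus oxidation state 2 gives a d¹⁰ configuration.

d10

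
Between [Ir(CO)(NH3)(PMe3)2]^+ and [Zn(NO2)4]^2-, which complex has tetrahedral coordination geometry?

For [Ir(CO)(NH3)(PMe3)2]^+: Carbonyl is neutral; ammonia is neutral; trimethylphosphine is neutral; balancing the +1 overall charge requires Ir(I). Ir sits in group 9, so the d-electron count is 9 − 1 = 8. A 5d d⁸ ion has a large crystal-field splitting; square planar leaves the high-energy d_{x²−y²} orbital empty and maximises CFSE. → square planar.
For [Zn(NO2)4]^2-: Ligand charges: each nitro (N-bound nitrite) is −1. With an overall charge of −2 the zinc centre must be in the +2 oxidation state. Group 12 minus oxidation state 2 gives a d¹⁰ configuration. A d¹⁰ ion has no crystal-field stabilisation preference between square planar and tetrahedral, so four ligands adopt the sterically favoured tetrahedral geometry. → tetrahedral.

[Zn(NO2)4]^2-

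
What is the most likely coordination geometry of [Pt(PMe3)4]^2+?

square planar

Summing ligand charges against the +2 overall charge gives an oxidation state of +2 for platinum.
Platinum is a group-10 element; Pt(II) is therefore d⁸.
Coordination number: 4.
A 5d d⁸ ion has a large crystal-field splitting; square planar leaves the high-energy d_{x²−y²} orbital empty and maximises CFSE.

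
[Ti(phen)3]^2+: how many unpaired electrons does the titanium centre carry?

2 unpaired electrons

Summing ligand charges against the +2 overall charge gives an oxidation state of +2 for titanium.
Ti sits in group 4, so the d-electron count is 4 − 2 = 2.
Counting donor atoms: 3×1,10-phenanthroline (bidentate) → 6 donors. Coordination number = 6.
In an octahedral field the d² configuration is t₂g²e_g⁰ (only one arrangement possible), giving 2 unpaired electrons.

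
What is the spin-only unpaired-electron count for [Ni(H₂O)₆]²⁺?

Ligand charges: water is neutral. With an overall charge of +2 the nickel centre must be in the +2 oxidation state.
Nickel is a group-10 element; Ni(II) is therefore d⁸.
In an octahedral field the d⁸ configuration is t₂g⁶e_g² (only one arrangement possible), giving 2 unpaired electrons.

2 unpaired electrons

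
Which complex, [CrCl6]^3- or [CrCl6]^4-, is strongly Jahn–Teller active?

[CrCl6]^3-: Ligand charges: each chloride is −1. With an overall charge of −3 the chromium centre must be in the +3 oxidation state. Chromium is a group-6 element; Cr(III) is therefore d³. The d³ configuration leaves the e_g set evenly filled (or empty) — no strong Jahn–Teller driving force.
[CrCl6]^4-: Ligand charges: each chloride is −1. With an overall charge of −4 the chromium centre must be in the +2 oxidation state. Group 6 minus oxidation state 2 gives a d⁴ configuration. Chloride is a weak-field ligand for a first-row metal, so the complex is high-spin. The t₂g³e_g¹ (high-spin) configuration has an unevenly filled e_g set; the Jahn–Teller theorem predicts a tetragonal distortion (typically axial elongation) to lift the degeneracy.

[CrCl6]^4-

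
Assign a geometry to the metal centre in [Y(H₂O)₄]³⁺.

tetrahedral

Ligand charges: water is neutral. With an overall charge of +3 the yttrium centre must be in the +3 oxidation state.
Y sits in group 3, so the d-electron count is 3 − 3 = 0.
Coordination number: 4.
A d⁰ ion has no crystal-field stabilisation preference between square planar and tetrahedral, so four ligands adopt the sterically favoured tetrahedral geometry.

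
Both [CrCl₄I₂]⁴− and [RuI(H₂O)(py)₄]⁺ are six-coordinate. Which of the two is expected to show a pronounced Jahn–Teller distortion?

[CrCl₄I₂]⁴−: Summing ligand charges against the −4 overall charge gives an oxidation state of +2 for chromium. Group 6 minus oxidation state 2 gives a d⁴ configuration. Chloride and iodide are weak-field ligands for a first-row metal, so the complex is high-spin. The t₂g³e_g¹ (high-spin) configuration has an unevenly filled e_g set; the Jahn–Teller theorem predicts a tetragonal distortion (typically axial elongation) to lift the degeneracy.
[RuI(H₂O)(py)₄]⁺: Ligand charges: each iodide is −1; water is neutral; pyridine is neutral. With an overall charge of +1 the ruthenium centre must be in the +2 oxidation state. Ruthenium is a group-8 element; Ru(II) is therefore d⁶. A 4d ion has a large Δₒ and is invariably low-spin. The d⁶ configuration leaves the e_g set evenly filled (or empty) — no strong Jahn–Teller driving force.

[CrCl₄I₂]⁴−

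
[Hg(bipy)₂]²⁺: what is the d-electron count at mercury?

Ligand charges: 2,2′-bipyridine is neutral. With an overall charge of +2 the mercury centre must be in the +2 oxidation state.
Hg sits in group 12, so the d-electron count is 12 − 2 = 10.

d10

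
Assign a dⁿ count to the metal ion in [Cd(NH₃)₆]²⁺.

d¹⁰

Ammonia is neutral; balancing the +2 overall charge requires Cd(II).
Cd sits in group 12, so the d-electron count is 12 − 2 = 10.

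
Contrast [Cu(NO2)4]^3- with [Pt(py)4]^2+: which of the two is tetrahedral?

[Cu(NO2)4]^3-

For [Cu(NO2)4]^3-: Each nitro (N-bound nitrite) is −1; balancing the −3 overall charge requires Cu(I). Copper is a group-11 element; Cu(I) is therefore d¹⁰. A d¹⁰ ion has no crystal-field stabilisation preference between square planar and tetrahedral, so four ligands adopt the sterically favoured tetrahedral geometry. → tetrahedral.
For [Pt(py)4]^2+: Ligand charges: pyridine is neutral. With an overall charge of +2 the platinum centre must be in the +2 oxidation state. Group 10 minus oxidation state 2 gives a d⁸ configuration. A 5d d⁸ ion has a large crystal-field splitting; square planar leaves the high-energy d_{x²−y²} orbital empty and maximises CFSE. → square planar.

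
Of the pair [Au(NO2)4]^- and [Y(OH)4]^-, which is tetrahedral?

For [Au(NO2)4]^-: Each nitro (N-bound nitrite) is −1; balancing the −1 overall charge requires Au(III). Au sits in group 11, so the d-electron count is 11 − 3 = 8. A 5d d⁸ ion has a large crystal-field splitting; square planar leaves the high-energy d_{x²−y²} orbital empty and maximises CFSE. → square planar.
For [Y(OH)4]^-: Summing ligand charges against the −1 overall charge gives an oxidation state of +3 for yttrium. Group 3 minus oxidation state 3 gives a d⁰ configuration. A d⁰ ion has no crystal-field stabilisation preference between square planar and tetrahedral, so four ligands adopt the sterically favoured tetrahedral geometry. → tetrahedral.

[Y(OH)4]^-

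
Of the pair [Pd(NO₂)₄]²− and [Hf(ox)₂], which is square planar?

For [Pd(NO₂)₄]²−: Summing ligand charges against the −2 overall charge gives an oxidation state of +2 for palladium. Group 10 minus oxidation state 2 gives a d⁸ configuration. A 4d d⁸ ion has a large crystal-field splitting; square planar leaves the high-energy d_{x²−y²} orbital empty and maximises CFSE. → square planar.
For [Hf(ox)₂]: Ligand charges: each oxalate is −2. With an overall charge of 0 the hafnium centre must be in the +4 oxidation state. Hf sits in group 4, so the d-electron count is 4 − 4 = 0. A d⁰ ion has no crystal-field stabilisation preference between square planar and tetrahedral, so four ligands adopt the sterically favoured tetrahedral geometry. → tetrahedral.

[Pd(NO₂)₄]²−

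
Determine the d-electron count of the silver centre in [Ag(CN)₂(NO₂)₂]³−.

d10

Each cyanide is −1; each nitro (N-bound nitrite) is −1; balancing the −3 overall charge requires Ag(I).
Silver is a group-11 element; Ag(I) is therefore d¹⁰.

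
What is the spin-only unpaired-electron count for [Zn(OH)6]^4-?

Summing ligand charges against the −4 overall charge gives an oxidation state of +2 for zinc.
Zn sits in group 12, so the d-electron count is 12 − 2 = 10.
In an octahedral field the d¹⁰ configuration is t₂g⁶e_g⁴, giving 0 unpaired electrons.

0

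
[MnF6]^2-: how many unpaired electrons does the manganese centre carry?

Summing ligand charges against the −2 overall charge gives an oxidation state of +4 for manganese.
Manganese is a group-7 element; Mn(IV) is therefore d³.
In an octahedral field the d³ configuration is t₂g³e_g⁰ (only one arrangement possible), giving 3 unpaired electrons.

3 unpaired electrons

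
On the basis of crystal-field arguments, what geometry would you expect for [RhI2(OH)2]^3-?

square planar

Summing ligand charges against the −3 overall charge gives an oxidation state of +1 for rhodium.
Group 9 minus oxidation state 1 gives a d⁸ configuration.
With 4 monodentate ligands the coordination number is 4.
A 4d d⁸ ion has a large crystal-field splitting; square planar leaves the high-energy d_{x²−y²} orbital empty and maximises CFSE.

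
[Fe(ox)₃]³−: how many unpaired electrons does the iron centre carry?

5

Summing ligand charges against the −3 overall charge gives an oxidation state of +3 for iron.
Group 8 minus oxidation state 3 gives a d⁵ configuration.
Counting donor atoms: 3×oxalate (bidentate) → 6 donors. Coordination number = 6.
The spin state decides the count: Oxalate is a weak-field ligand for a first-row metal, so the complex is high-spin.
An octahedral high-spin d⁵ ion is t₂g³e_g², giving 5 unpaired electrons.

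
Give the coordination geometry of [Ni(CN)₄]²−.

square planar

Each cyanide is −1; balancing the −2 overall charge requires Ni(II).
Group 10 minus oxidation state 2 gives a d⁸ configuration.
With 4 monodentate ligands the coordination number is 4.
Cyanide is a strong-field ligand (high in the spectrochemical series).
A 3d d⁸ ion with strong-field ligands gains enough CFSE to favour square planar over tetrahedral.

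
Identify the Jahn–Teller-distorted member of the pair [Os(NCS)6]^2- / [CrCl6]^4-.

[CrCl6]^4-

[Os(NCS)6]^2-: Each isothiocyanate is −1; balancing the −2 overall charge requires Os(IV). Os sits in group 8, so the d-electron count is 8 − 4 = 4. A 5d ion has a large Δₒ and is invariably low-spin. The d⁴ configuration leaves the e_g set evenly filled (or empty) — no strong Jahn–Teller driving force.
[CrCl6]^4-: Summing ligand charges against the −4 overall charge gives an oxidation state of +2 for chromium. Cr sits in group 6, so the d-electron count is 6 − 2 = 4. Chloride is a weak-field ligand for a first-row metal, so the complex is high-spin. The t₂g³e_g¹ (high-spin) configuration has an unevenly filled e_g set; the Jahn–Teller theorem predicts a tetragonal distortion (typically axial elongation) to lift the degeneracy.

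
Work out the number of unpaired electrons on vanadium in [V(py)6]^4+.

Ligand charges: pyridine is neutral. With an overall charge of +4 the vanadium centre must be in the +4 oxidation state.
V sits in group 5, so the d-electron count is 5 − 4 = 1.
In an octahedral field the d¹ configuration is t₂g¹e_g⁰ (only one arrangement possible), giving 1 unpaired electron.

1 unpaired electron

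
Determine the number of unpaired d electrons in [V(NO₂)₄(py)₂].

Summing ligand charges against the 0 overall charge gives an oxidation state of +4 for vanadium.
V sits in group 5, so the d-electron count is 5 − 4 = 1.
In an octahedral field the d¹ configuration is t₂g¹e_g⁰ (only one arrangement possible), giving 1 unpaired electron.

1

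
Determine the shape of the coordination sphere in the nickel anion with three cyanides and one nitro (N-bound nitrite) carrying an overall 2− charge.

Summing ligand charges against the −2 overall charge gives an oxidation state of +2 for nickel.
Ni sits in group 10, so the d-electron count is 10 − 2 = 8.
Coordination number: 4.
Cyanide and nitro (N-bound nitrite) are strong-field ligands (high in the spectrochemical series).
A 3d d⁸ ion with strong-field ligands gains enough CFSE to favour square planar over tetrahedral.

square planar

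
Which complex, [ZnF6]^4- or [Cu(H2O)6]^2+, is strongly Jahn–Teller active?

[ZnF6]^4-: Summing ligand charges against the −4 overall charge gives an oxidation state of +2 for zinc. Group 12 minus oxidation state 2 gives a d¹⁰ configuration. The d¹⁰ configuration leaves the e_g set evenly filled (or empty) — no strong Jahn–Teller driving force.
[Cu(H2O)6]^2+: Water is neutral; balancing the +2 overall charge requires Cu(II). Group 11 minus oxidation state 2 gives a d⁹ configuration. The t₂g⁶e_g³ configuration has an unevenly filled e_g set; the Jahn–Teller theorem predicts a tetragonal distortion (typically axial elongation) to lift the degeneracy.

[Cu(H2O)6]^2+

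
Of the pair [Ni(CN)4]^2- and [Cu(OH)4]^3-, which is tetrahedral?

[Cu(OH)4]^3-

For [Ni(CN)4]^2-: Summing ligand charges against the −2 overall charge gives an oxidation state of +2 for nickel. Group 10 minus oxidation state 2 gives a d⁸ configuration. Cyanide is a strong-field ligand (high in the spectrochemical series). A 3d d⁸ ion with strong-field ligands gains enough CFSE to favour square planar over tetrahedral. → square planar.
For [Cu(OH)4]^3-: Ligand charges: each hydroxide is −1. With an overall charge of −3 the copper centre must be in the +1 oxidation state. Copper is a group-11 element; Cu(I) is therefore d¹⁰. A d¹⁰ ion has no crystal-field stabilisation preference between square planar and tetrahedral, so four ligands adopt the sterically favoured tetrahedral geometry. → tetrahedral.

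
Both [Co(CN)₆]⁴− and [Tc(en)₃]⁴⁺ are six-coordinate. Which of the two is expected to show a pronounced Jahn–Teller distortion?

[Co(CN)₆]⁴−: Summing ligand charges against the −4 overall charge gives an oxidation state of +2 for cobalt. Co sits in group 9, so the d-electron count is 9 − 2 = 7. Cyanide is a strong-field ligand (high in the spectrochemical series) for a first-row metal, so the complex is low-spin. The t₂g⁶e_g¹ (low-spin) configuration has an unevenly filled e_g set; the Jahn–Teller theorem predicts a tetragonal distortion (typically axial elongation) to lift the degeneracy.
[Tc(en)₃]⁴⁺: Ethylenediamine is neutral; balancing the +4 overall charge requires Tc(IV). Group 7 minus oxidation state 4 gives a d³ configuration. The d³ configuration leaves the e_g set evenly filled (or empty) — no strong Jahn–Teller driving force.

[Co(CN)₆]⁴−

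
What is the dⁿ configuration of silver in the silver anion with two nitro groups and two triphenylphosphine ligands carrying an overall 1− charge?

d10

Summing ligand charges against the −1 overall charge gives an oxidation state of +1 for silver.
Ag sits in group 11, so the d-electron count is 11 − 1 = 10.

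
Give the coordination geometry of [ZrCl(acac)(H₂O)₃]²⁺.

Each chloride is −1; each acetylacetonate is −1; water is neutral; balancing the +2 overall charge requires Zr(IV).
Zirconium is a group-4 element; Zr(IV) is therefore d⁰.
Counting donor atoms: 1×chloride (monodentate) → 1 donor; 1×acetylacetonate (bidentate) → 2 donors; 3×water (monodentate) → 3 donors. Coordination number = 6.
Six donors around a single metal centre give an octahedral coordination sphere.

octahedral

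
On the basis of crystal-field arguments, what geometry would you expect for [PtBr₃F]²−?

square planar

Each bromide is −1; each fluoride is −1; balancing the −2 overall charge requires Pt(II).
Pt sits in group 10, so the d-electron count is 10 − 2 = 8.
With 4 monodentate ligands the coordination number is 4.
A 5d d⁸ ion has a large crystal-field splitting; square planar leaves the high-energy d_{x²−y²} orbital empty and maximises CFSE.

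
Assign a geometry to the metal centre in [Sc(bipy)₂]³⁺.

tetrahedral

2,2′-bipyridine is neutral; balancing the +3 overall charge requires Sc(III).
Scandium is a group-3 element; Sc(III) is therefore d⁰.
Counting donor atoms: 2×2,2′-bipyridine (bidentate) → 4 donors. Coordination number = 4.
A d⁰ ion has no crystal-field stabilisation preference between square planar and tetrahedral, so four ligands adopt the sterically favoured tetrahedral geometry.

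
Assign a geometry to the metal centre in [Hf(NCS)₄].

Summing ligand charges against the 0 overall charge gives an oxidation state of +4 for hafnium.
Hf sits in group 4, so the d-electron count is 4 − 4 = 0.
Coordination number: 4.
A d⁰ ion has no crystal-field stabilisation preference between square planar and tetrahedral, so four ligands adopt the sterically favoured tetrahedral geometry.

tetrahedral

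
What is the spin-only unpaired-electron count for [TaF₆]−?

Ligand charges: each fluoride is −1. With an overall charge of −1 the tantalum centre must be in the +5 oxidation state.
Ta sits in group 5, so the d-electron count is 5 − 5 = 0.
In an octahedral field the d⁰ configuration is t₂g⁰e_g⁰, giving 0 unpaired electrons.

0 unpaired electrons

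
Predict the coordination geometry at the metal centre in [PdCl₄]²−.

square planar

Ligand charges: each chloride is −1. With an overall charge of −2 the palladium centre must be in the +2 oxidation state.
Pd sits in group 10, so the d-electron count is 10 − 2 = 8.
Coordination number: 4.
A 4d d⁸ ion has a large crystal-field splitting; square planar leaves the high-energy d_{x²−y²} orbital empty and maximises CFSE.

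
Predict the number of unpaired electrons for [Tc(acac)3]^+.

Summing ligand charges against the +1 overall charge gives an oxidation state of +4 for technetium.
Technetium is a group-7 element; Tc(IV) is therefore d³.
Counting donor atoms: 3×acetylacetonate (bidentate) → 6 donors. Coordination number = 6.
In an octahedral field the d³ configuration is t₂g³e_g⁰ (only one arrangement possible), giving 3 unpaired electrons.

3 unpaired electrons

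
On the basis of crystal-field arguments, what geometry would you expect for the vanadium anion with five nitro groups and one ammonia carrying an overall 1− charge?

Summing ligand charges against the −1 overall charge gives an oxidation state of +4 for vanadium.
Vanadium is a group-5 element; V(IV) is therefore d¹.
Coordination number: 6.
Six donors around a single metal centre give an octahedral coordination sphere.

octahedral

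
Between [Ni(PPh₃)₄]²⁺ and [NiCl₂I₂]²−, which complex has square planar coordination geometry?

[Ni(PPh₃)₄]²⁺

For [Ni(PPh₃)₄]²⁺: Triphenylphosphine is neutral; balancing the +2 overall charge requires Ni(II). Nickel is a group-10 element; Ni(II) is therefore d⁸. Triphenylphosphine is a strong-field ligand (high in the spectrochemical series). A 3d d⁸ ion with strong-field ligands gains enough CFSE to favour square planar over tetrahedral. → square planar.
For [NiCl₂I₂]²−: Each chloride is −1; each iodide is −1; balancing the −2 overall charge requires Ni(II). Group 10 minus oxidation state 2 gives a d⁸ configuration. Chloride and iodide are weak-field ligands. With weak-field ligands the CFSE gain from square planar is small, so a 3d d⁸ ion takes the sterically preferred tetrahedral geometry. → tetrahedral.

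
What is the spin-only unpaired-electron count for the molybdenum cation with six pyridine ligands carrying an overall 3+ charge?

Summing ligand charges against the +3 overall charge gives an oxidation state of +3 for molybdenum.
Mo sits in group 6, so the d-electron count is 6 − 3 = 3.
In an octahedral field the d³ configuration is t₂g³e_g⁰ (only one arrangement possible), giving 3 unpaired electrons.

3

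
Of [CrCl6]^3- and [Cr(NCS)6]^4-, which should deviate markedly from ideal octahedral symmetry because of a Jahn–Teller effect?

[Cr(NCS)6]^4-

[CrCl6]^3-: Ligand charges: each chloride is −1. With an overall charge of −3 the chromium centre must be in the +3 oxidation state. Cr sits in group 6, so the d-electron count is 6 − 3 = 3. The d³ configuration leaves the e_g set evenly filled (or empty) — no strong Jahn–Teller driving force.
[Cr(NCS)6]^4-: Ligand charges: each isothiocyanate is −1. With an overall charge of −4 the chromium centre must be in the +2 oxidation state. Group 6 minus oxidation state 2 gives a d⁴ configuration. Isothiocyanate is a weak-field ligand for a first-row metal, so the complex is high-spin. The t₂g³e_g¹ (high-spin) configuration has an unevenly filled e_g set; the Jahn–Teller theorem predicts a tetragonal distortion (typically axial elongation) to lift the degeneracy.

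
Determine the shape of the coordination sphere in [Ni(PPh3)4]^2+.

Ligand charges: triphenylphosphine is neutral. With an overall charge of +2 the nickel centre must be in the +2 oxidation state.
Group 10 minus oxidation state 2 gives a d⁸ configuration.
With 4 monodentate ligands the coordination number is 4.
Triphenylphosphine is a strong-field ligand (high in the spectrochemical series).
A 3d d⁸ ion with strong-field ligands gains enough CFSE to favour square planar over tetrahedral.

square planar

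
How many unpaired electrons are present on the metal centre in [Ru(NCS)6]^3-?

Each isothiocyanate is −1; balancing the −3 overall charge requires Ru(III).
Ru sits in group 8, so the d-electron count is 8 − 3 = 5.
The spin state decides the count: a 4d ion has a large Δₒ and is invariably low-spin.
An octahedral low-spin d⁵ ion is t₂g⁵e_g⁰, giving 1 unpaired electron.

1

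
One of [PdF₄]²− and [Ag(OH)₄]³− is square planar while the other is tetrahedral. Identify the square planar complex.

For [PdF₄]²−: Ligand charges: each fluoride is −1. With an overall charge of −2 the palladium centre must be in the +2 oxidation state. Group 10 minus oxidation state 2 gives a d⁸ configuration. A 4d d⁸ ion has a large crystal-field splitting; square planar leaves the high-energy d_{x²−y²} orbital empty and maximises CFSE. → square planar.
For [Ag(OH)₄]³−: Each hydroxide is −1; balancing the −3 overall charge requires Ag(I). Silver is a group-11 element; Ag(I) is therefore d¹⁰. A d¹⁰ ion has no crystal-field stabilisation preference between square planar and tetrahedral, so four ligands adopt the sterically favoured tetrahedral geometry. → tetrahedral.

[PdF₄]²−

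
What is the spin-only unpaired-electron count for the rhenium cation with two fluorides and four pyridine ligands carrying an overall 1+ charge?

2 unpaired electrons

Ligand charges: each fluoride is −1; pyridine is neutral. With an overall charge of +1 the rhenium centre must be in the +3 oxidation state.
Re sits in group 7, so the d-electron count is 7 − 3 = 4.
The spin state decides the count: a 5d ion has a large Δₒ and is invariably low-spin.
An octahedral low-spin d⁴ ion is t₂g⁴e_g⁰, giving 2 unpaired electrons.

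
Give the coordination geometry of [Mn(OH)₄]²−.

Each hydroxide is −1; balancing the −2 overall charge requires Mn(II).
Group 7 minus oxidation state 2 gives a d⁵ configuration.
With 4 monodentate ligands the coordination number is 4.
Hydroxide is a weak-field ligand.
A high-spin d⁵ ion has zero CFSE in either geometry, so four ligands adopt the sterically favoured tetrahedral geometry.

tetrahedral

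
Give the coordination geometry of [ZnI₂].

Summing ligand charges against the 0 overall charge gives an oxidation state of +2 for zinc.
Group 12 minus oxidation state 2 gives a d¹⁰ configuration.
With 2 monodentate ligands the coordination number is 2.
A d¹⁰ ion with only two ligands adopts a linear arrangement (sp hybridisation; no CFSE preference).

linear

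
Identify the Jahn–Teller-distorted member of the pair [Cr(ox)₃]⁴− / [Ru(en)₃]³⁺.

[Cr(ox)₃]⁴−: Each oxalate is −2; balancing the −4 overall charge requires Cr(II). Cr sits in group 6, so the d-electron count is 6 − 2 = 4. Oxalate is a weak-field ligand for a first-row metal, so the complex is high-spin. The t₂g³e_g¹ (high-spin) configuration has an unevenly filled e_g set; the Jahn–Teller theorem predicts a tetragonal distortion (typically axial elongation) to lift the degeneracy.
[Ru(en)₃]³⁺: Ligand charges: ethylenediamine is neutral. With an overall charge of +3 the ruthenium centre must be in the +3 oxidation state. Ruthenium is a group-8 element; Ru(III) is therefore d⁵. A 4d ion has a large Δₒ and is invariably low-spin. The d⁵ configuration leaves the e_g set evenly filled (or empty) — no strong Jahn–Teller driving force.

[Cr(ox)₃]⁴−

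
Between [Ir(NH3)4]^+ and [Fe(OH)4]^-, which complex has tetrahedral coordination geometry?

[Fe(OH)4]^-

For [Ir(NH3)4]^+: Ligand charges: ammonia is neutral. With an overall charge of +1 the iridium centre must be in the +1 oxidation state. Ir sits in group 9, so the d-electron count is 9 − 1 = 8. A 5d d⁸ ion has a large crystal-field splitting; square planar leaves the high-energy d_{x²−y²} orbital empty and maximises CFSE. → square planar.
For [Fe(OH)4]^-: Each hydroxide is −1; balancing the −1 overall charge requires Fe(III). Group 8 minus oxidation state 3 gives a d⁵ configuration. A high-spin d⁵ ion has zero CFSE in either geometry, so four ligands adopt the sterically favoured tetrahedral geometry. → tetrahedral.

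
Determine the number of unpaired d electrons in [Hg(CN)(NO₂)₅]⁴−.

Ligand charges: each cyanide is −1; each nitro (N-bound nitrite) is −1. With an overall charge of −4 the mercury centre must be in the +2 oxidation state.
Hg sits in group 12, so the d-electron count is 12 − 2 = 10.
In an octahedral field the d¹⁰ configuration is t₂g⁶e_g⁴, giving 0 unpaired electrons.

0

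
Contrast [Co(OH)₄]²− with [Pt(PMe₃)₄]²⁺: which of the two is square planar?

For [Co(OH)₄]²−: Summing ligand charges against the −2 overall charge gives an oxidation state of +2 for cobalt. Cobalt is a group-9 element; Co(II) is therefore d⁷. For a high-spin 3d d⁷ ion with weak-field ligands the small Δₜ gives little square-planar CFSE advantage, so four ligands adopt the sterically favoured tetrahedral geometry. → tetrahedral.
For [Pt(PMe₃)₄]²⁺: Ligand charges: trimethylphosphine is neutral. With an overall charge of +2 the platinum centre must be in the +2 oxidation state. Group 10 minus oxidation state 2 gives a d⁸ configuration. A 5d d⁸ ion has a large crystal-field splitting; square planar leaves the high-energy d_{x²−y²} orbital empty and maximises CFSE. → square planar.

[Pt(PMe₃)₄]²⁺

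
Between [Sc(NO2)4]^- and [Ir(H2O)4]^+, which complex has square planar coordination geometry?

For [Sc(NO2)4]^-: Ligand charges: each nitro (N-bound nitrite) is −1. With an overall charge of −1 the scandium centre must be in the +3 oxidation state. Group 3 minus oxidation state 3 gives a d⁰ configuration. A d⁰ ion has no crystal-field stabilisation preference between square planar and tetrahedral, so four ligands adopt the sterically favoured tetrahedral geometry. → tetrahedral.
For [Ir(H2O)4]^+: Summing ligand charges against the +1 overall charge gives an oxidation state of +1 for iridium. Group 9 minus oxidation state 1 gives a d⁸ configuration. A 5d d⁸ ion has a large crystal-field splitting; square planar leaves the high-energy d_{x²−y²} orbital empty and maximises CFSE. → square planar.

[Ir(H2O)4]^+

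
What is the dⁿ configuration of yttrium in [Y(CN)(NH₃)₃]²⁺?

d0

Summing ligand charges against the +2 overall charge gives an oxidation state of +3 for yttrium.
Y sits in group 3, so the d-electron count is 3 − 3 = 0.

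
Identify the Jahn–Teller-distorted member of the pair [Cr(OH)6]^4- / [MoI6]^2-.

[Cr(OH)6]^4-: Summing ligand charges against the −4 overall charge gives an oxidation state of +2 for chromium. Cr sits in group 6, so the d-electron count is 6 − 2 = 4. Hydroxide is a weak-field ligand for a first-row metal, so the complex is high-spin. The t₂g³e_g¹ (high-spin) configuration has an unevenly filled e_g set; the Jahn–Teller theorem predicts a tetragonal distortion (typically axial elongation) to lift the degeneracy.
[MoI6]^2-: Summing ligand charges against the −2 overall charge gives an oxidation state of +4 for molybdenum. Group 6 minus oxidation state 4 gives a d² configuration. The d² configuration leaves the e_g set evenly filled (or empty) — no strong Jahn–Teller driving force.

[Cr(OH)6]^4-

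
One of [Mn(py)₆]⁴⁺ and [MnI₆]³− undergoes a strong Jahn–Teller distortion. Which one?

[MnI₆]³−

[Mn(py)₆]⁴⁺: Summing ligand charges against the +4 overall charge gives an oxidation state of +4 for manganese. Manganese is a group-7 element; Mn(IV) is therefore d³. The d³ configuration leaves the e_g set evenly filled (or empty) — no strong Jahn–Teller driving force.
[MnI₆]³−: Each iodide is −1; balancing the −3 overall charge requires Mn(III). Manganese is a group-7 element; Mn(III) is therefore d⁴. Iodide is a weak-field ligand for a first-row metal, so the complex is high-spin. The t₂g³e_g¹ (high-spin) configuration has an unevenly filled e_g set; the Jahn–Teller theorem predicts a tetragonal distortion (typically axial elongation) to lift the degeneracy.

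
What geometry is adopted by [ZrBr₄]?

Ligand charges: each bromide is −1. With an overall charge of 0 the zirconium centre must be in the +4 oxidation state.
Zirconium is a group-4 element; Zr(IV) is therefore d⁰.
With 4 monodentate ligands the coordination number is 4.
A d⁰ ion has no crystal-field stabilisation preference between square planar and tetrahedral, so four ligands adopt the sterically favoured tetrahedral geometry.

tetrahedral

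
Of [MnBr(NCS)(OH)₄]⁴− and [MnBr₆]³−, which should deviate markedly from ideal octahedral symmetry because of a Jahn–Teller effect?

[MnBr₆]³−

[MnBr(NCS)(OH)₄]⁴−: Each bromide is −1; each isothiocyanate is −1; each hydroxide is −1; balancing the −4 overall charge requires Mn(II). Manganese is a group-7 element; Mn(II) is therefore d⁵. Bromide, hydroxide, and isothiocyanate are weak-field ligands for a first-row metal, so the complex is high-spin. The d⁵ configuration leaves the e_g set evenly filled (or empty) — no strong Jahn–Teller driving force.
[MnBr₆]³−: Ligand charges: each bromide is −1. With an overall charge of −3 the manganese centre must be in the +3 oxidation state. Mn sits in group 7, so the d-electron count is 7 − 3 = 4. Bromide is a weak-field ligand for a first-row metal, so the complex is high-spin. The t₂g³e_g¹ (high-spin) configuration has an unevenly filled e_g set; the Jahn–Teller theorem predicts a tetragonal distortion (typically axial elongation) to lift the degeneracy.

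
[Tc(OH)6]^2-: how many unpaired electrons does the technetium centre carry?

Summing ligand charges against the −2 overall charge gives an oxidation state of +4 for technetium.
Tc sits in group 7, so the d-electron count is 7 − 4 = 3.
In an octahedral field the d³ configuration is t₂g³e_g⁰ (only one arrangement possible), giving 3 unpaired electrons.

3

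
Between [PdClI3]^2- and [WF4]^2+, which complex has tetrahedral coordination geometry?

For [PdClI3]^2-: Each chloride is −1; each iodide is −1; balancing the −2 overall charge requires Pd(II). Palladium is a group-10 element; Pd(II) is therefore d⁸. A 4d d⁸ ion has a large crystal-field splitting; square planar leaves the high-energy d_{x²−y²} orbital empty and maximises CFSE. → square planar.
For [WF4]^2+: Ligand charges: each fluoride is −1. With an overall charge of +2 the tungsten centre must be in the +6 oxidation state. Tungsten is a group-6 element; W(VI) is therefore d⁰. A d⁰ ion has no crystal-field stabilisation preference between square planar and tetrahedral, so four ligands adopt the sterically favoured tetrahedral geometry. → tetrahedral.

[WF4]^2+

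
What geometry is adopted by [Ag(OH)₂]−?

Summing ligand charges against the −1 overall charge gives an oxidation state of +1 for silver.
Silver is a group-11 element; Ag(I) is therefore d¹⁰.
Coordination number: 2.
A d¹⁰ ion with only two ligands adopts a linear arrangement (sp hybridisation; no CFSE preference).

linear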